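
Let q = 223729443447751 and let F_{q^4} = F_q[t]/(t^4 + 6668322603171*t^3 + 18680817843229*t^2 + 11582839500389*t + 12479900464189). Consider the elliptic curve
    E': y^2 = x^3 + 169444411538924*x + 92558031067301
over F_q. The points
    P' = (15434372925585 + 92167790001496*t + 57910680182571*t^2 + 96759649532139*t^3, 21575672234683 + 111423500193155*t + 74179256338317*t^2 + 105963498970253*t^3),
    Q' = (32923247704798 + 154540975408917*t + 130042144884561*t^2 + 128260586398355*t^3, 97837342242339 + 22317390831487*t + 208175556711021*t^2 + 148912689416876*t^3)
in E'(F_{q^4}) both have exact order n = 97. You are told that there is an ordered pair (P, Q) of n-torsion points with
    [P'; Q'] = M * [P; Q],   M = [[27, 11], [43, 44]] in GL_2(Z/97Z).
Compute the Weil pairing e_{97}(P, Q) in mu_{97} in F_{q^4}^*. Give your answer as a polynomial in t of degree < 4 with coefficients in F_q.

e_{97}(aP+bQ,cP+dQ) = e_{97}(P,Q)^(ad-bc); with (a,b,c,d)=(27,11,43,44) this gives the det-97 law.
Hence e(P,Q) = e(P',Q')^{62} where 62 = 36^{-1} mod 97.
Miller loop for e_{97} over F_{223729443447751^4}: bits of 97 = 1100001; 6 double steps + 2 add steps, l/v at each.
The quotient is 202438607408050 + 149568242317136*t + 108607101726699*t^2 + 147788755645544*t^3.
Thus e_{97}(P,Q) = 193865544626869 + 37352003365788*t + 70298367097428*t^2 + 45393936267758*t^3.

193865544626869 + 37352003365788*t + 70298367097428*t^2 + 45393936267758*t^3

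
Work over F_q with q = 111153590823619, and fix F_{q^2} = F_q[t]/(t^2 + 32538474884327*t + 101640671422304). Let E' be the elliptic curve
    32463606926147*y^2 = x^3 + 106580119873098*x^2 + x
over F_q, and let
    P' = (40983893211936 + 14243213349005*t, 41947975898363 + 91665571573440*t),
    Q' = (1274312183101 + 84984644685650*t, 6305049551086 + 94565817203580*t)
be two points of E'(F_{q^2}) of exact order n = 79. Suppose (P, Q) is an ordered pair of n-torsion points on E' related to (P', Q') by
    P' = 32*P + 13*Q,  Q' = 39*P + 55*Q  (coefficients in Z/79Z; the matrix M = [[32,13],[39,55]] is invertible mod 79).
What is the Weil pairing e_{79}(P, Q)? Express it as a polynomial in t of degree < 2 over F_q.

49852481831083 + 16173773118469*t

Under M = [[32,13],[39,55]] in GL_2(Z/79), e_{79}(P',Q') = e_{79}(P,Q)^(32*55-13*39 mod 79).
det(M) mod 79 = 68; its inverse in (Z/79)^* is 43 (check: 68*43 mod 79 = 1).
Set x_W=8654042467184*u+41093818865001, y_W=8654042467184*v; then E': y_W^2=x_W^3+91063991329060*x_W+65820599918544.
Double-and-add over 1001111: 7-1 doublings, 5-1 additions; each step l_{T,T}/v_{2T} or l_{T,P'}/v at Q'+S for random S.
e_{79}(P',Q') = 81939338880012 + 47824353866652*t.
Thus e_{79}(P,Q) = 49852481831083 + 16173773118469*t.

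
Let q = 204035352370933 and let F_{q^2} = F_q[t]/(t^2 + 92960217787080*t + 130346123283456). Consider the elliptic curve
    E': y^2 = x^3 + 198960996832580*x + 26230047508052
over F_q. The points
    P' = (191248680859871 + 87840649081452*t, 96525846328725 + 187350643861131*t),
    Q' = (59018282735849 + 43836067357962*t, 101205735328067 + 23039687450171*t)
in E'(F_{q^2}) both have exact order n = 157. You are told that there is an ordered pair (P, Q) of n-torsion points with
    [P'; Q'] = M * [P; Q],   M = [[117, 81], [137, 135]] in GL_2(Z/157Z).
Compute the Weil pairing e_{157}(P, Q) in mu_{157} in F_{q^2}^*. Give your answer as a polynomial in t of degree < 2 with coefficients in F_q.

185691604839760 + 88523721673706*t

Alternating bilinearity on E[157] (values in mu_{157} in F_{204035352370933^2}) gives e(P',Q') = e(P,Q)^det(M).
117*135 - 81*137 = 4698; reduced mod 157: det = 145, inverse 13.
n = 157 = (10011101)_2 (8 bits, wt 5); accumulate f_{157,P'}(Q'+S)/f_{157,P'}(S) along the 7-step ladder.
e_{157}(P',Q') = 95859774868106 + 17467096798057*t.
Finally e_{157}(P,Q) = 185691604839760 + 88523721673706*t.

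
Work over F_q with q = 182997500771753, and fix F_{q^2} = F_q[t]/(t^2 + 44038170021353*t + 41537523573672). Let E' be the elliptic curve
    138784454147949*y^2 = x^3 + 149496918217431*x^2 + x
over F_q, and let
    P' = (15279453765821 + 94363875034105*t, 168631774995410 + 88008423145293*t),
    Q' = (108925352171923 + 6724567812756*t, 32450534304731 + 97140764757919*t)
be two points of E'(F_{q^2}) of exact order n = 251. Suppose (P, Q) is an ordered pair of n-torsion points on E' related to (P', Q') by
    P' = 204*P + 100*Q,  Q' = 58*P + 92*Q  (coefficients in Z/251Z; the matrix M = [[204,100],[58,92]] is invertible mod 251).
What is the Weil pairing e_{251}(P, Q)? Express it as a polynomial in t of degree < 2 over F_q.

99029789051472 + 95888414358351*t

Under M = [[204,100],[58,92]] in GL_2(Z/251), e_{251}(P',Q') = e_{251}(P,Q)^(204*92-100*58 mod 251).
So e_{251}(P,Q) = e_{251}(P',Q')^{248}, since 167*248 = 1 mod 251.
Montgomery->Weierstrass: x_W = 90775050445439*x+135075254596301, y_W=90775050445439*y on F_{182997500771753}; lands on y^2=x^3+10745481163774*x+144152301952958.
8-bit Miller (11111011) on E'/F_{182997500771753} with a'=10745481163774, b'=144152301952958: accumulate tangent/chord ratios at Q'+S and P'+S'.
Miller gives e_{251}(P',Q') = 63988360525550 + 12333144756220*t in F_{182997500771753^2}.
(63988360525550 + 12333144756220*t)^{248} mod (182997500771753,f) = 99029789051472 + 95888414358351*t.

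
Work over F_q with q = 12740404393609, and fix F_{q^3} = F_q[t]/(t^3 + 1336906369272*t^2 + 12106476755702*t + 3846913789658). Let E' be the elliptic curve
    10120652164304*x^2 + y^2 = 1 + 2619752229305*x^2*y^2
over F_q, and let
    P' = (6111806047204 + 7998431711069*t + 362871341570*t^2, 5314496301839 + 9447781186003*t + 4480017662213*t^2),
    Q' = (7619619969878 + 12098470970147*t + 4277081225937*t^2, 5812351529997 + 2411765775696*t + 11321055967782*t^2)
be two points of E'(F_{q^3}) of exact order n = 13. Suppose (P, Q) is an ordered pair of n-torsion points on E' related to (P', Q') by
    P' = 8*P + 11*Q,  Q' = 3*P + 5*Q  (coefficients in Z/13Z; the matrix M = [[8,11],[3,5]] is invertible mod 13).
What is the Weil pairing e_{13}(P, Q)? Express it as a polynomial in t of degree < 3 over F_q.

10210546865356 + 3290413280663*t + 11660256083713*t^2

Under M = [[8,11],[3,5]] in GL_2(Z/13), e_{13}(P',Q') = e_{13}(P,Q)^(8*5-11*3 mod 13).
Inverting 7 mod 13: 2. Thus e_{13}(P,Q) = e(P',Q')^{2}.
Edwards a_E,d_E -> Montgomery A=0,B=6223701788759 -> Weierstrass 1046475618243,0 via alpha=0,beta=5060326082152.
Miller loop for e_{13} over F_{12740404393609^3}: bits of 13 = 1101; 3 double steps + 2 add steps, l/v at each.
So e_{13}(P',Q') = 7261806023342 + 587951694592*t + 2435545483219*t^2.
Finally e_{13}(P,Q) = 10210546865356 + 3290413280663*t + 11660256083713*t^2.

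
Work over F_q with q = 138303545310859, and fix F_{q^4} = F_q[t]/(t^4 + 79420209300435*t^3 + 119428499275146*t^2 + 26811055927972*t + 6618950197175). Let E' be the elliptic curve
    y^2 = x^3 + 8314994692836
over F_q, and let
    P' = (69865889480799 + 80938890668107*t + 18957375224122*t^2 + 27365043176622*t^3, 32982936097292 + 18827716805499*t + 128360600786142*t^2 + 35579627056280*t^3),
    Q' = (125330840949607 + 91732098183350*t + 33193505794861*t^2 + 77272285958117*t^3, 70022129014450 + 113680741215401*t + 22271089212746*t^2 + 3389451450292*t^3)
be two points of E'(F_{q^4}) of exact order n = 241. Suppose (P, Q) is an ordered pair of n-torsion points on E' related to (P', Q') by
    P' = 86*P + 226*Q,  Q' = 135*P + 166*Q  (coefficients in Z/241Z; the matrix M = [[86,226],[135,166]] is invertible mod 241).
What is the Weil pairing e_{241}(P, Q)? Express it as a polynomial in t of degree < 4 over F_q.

Since e_{241}(P,P)=e_{241}(Q,Q)=1 and e_{241}(Q,P)=e_{241}(P,Q)^{-1}, expanding e_{241}(86*P + 226*Q,135*P + 166*Q) leaves e(P,Q)^det(M).
Hence e(P,Q) = e(P',Q')^{36} where 36 = 154^{-1} mod 241.
8-bit Miller (11110001) on E'/F_{138303545310859} with a'=0, b'=8314994692836: accumulate tangent/chord ratios at Q'+S and P'+S'.
e_{241}(P',Q') = 92181901947278 + 15663117900144*t + 73197338117033*t^2 + 17476790824073*t^3.
(92181901947278 + 15663117900144*t + 73197338117033*t^2 + 17476790824073*t^3)^{36} mod (138303545310859,f) = 31925016384976 + 2233364192404*t + 136144632983013*t^2 + 71325142513914*t^3.

31925016384976 + 2233364192404*t + 136144632983013*t^2 + 71325142513914*t^3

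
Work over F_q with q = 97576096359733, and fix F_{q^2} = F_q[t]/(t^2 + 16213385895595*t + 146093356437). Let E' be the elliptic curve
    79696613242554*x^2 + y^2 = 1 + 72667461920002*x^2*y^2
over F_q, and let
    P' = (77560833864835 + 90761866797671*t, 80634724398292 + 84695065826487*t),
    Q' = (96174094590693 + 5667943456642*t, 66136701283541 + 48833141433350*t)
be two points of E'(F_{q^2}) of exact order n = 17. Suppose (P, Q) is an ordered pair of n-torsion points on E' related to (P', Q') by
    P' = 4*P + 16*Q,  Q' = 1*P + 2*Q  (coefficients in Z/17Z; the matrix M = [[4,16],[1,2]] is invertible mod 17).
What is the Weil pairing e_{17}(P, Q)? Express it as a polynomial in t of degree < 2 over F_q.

34334027435023 + 25148720479843*t

e_{17} is bilinear + alternating on E[17], so e_{17}(4*P + 16*Q, 1*P + 2*Q) = e_{17}(P,Q)^(4*2-16*1).
4*2 - 16*1 = -8; reduced mod 17: det = 9, inverse 2.
Edwards a_E,d_E -> Montgomery A=30301585721828,B=82154329991016 -> Weierstrass 30445828529282,9355721689198 via alpha=57919377980337,beta=1757287830638.
Double-and-add over 10001: 5-1 doublings, 2-1 additions; each step l_{T,T}/v_{2T} or l_{T,P'}/v at Q'+S for random S.
Miller gives e_{17}(P',Q') = 72166936209608 + 20231288033804*t in F_{97576096359733^2}.
Raise to 2: e(P,Q) = 34334027435023 + 25148720479843*t in mu_{17}.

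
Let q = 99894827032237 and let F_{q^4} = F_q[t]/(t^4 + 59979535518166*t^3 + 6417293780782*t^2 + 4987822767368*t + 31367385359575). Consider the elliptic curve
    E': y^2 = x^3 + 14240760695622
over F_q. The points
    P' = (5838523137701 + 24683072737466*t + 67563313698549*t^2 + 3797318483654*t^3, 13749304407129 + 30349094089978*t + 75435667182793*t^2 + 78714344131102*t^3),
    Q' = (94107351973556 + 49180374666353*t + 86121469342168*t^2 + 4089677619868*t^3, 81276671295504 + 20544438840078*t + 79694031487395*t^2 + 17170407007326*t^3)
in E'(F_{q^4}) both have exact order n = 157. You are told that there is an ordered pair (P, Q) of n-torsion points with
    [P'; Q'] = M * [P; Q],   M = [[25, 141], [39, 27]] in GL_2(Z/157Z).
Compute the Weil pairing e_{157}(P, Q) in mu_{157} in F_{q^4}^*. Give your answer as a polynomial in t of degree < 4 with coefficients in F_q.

The 157-Weil pairing on E[157] over F_{99894827032237} is alternating-bilinear: e_{157}(P',Q') = e_{157}(P,Q)^det(M).
Inverting 43 mod 157: 84. Thus e_{157}(P,Q) = e(P',Q')^{84}.
Double-and-add over 10011101: 8-1 doublings, 5-1 additions; each step l_{T,T}/v_{2T} or l_{T,P'}/v at Q'+S for random S.
So e_{157}(P',Q') = 23511493792548 + 1156555060947*t + 28508965155909*t^2 + 84198879299755*t^3.
(23511493792548 + 1156555060947*t + 28508965155909*t^2 + 84198879299755*t^3)^{84} mod (99894827032237,f) = 31875469814036 + 67322563602916*t + 12058026096792*t^2 + 76208090630943*t^3.

31875469814036 + 67322563602916*t + 12058026096792*t^2 + 76208090630943*t^3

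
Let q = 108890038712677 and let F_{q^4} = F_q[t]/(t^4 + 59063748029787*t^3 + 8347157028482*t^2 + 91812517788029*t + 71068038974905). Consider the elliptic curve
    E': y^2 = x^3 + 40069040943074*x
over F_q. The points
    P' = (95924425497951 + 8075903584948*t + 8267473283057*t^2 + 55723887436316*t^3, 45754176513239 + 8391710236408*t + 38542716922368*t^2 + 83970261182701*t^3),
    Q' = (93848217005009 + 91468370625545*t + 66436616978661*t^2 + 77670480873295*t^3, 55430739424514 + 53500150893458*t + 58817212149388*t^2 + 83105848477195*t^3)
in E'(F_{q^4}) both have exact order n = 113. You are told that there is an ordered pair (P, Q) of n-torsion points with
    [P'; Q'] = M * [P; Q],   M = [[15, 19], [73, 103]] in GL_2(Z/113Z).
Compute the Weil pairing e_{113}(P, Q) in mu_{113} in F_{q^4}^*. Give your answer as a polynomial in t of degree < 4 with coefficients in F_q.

24776054504978 + 96209162291298*t + 50780850872593*t^2 + 72551954624033*t^3

e_{113} is bilinear + alternating on E[113], so e_{113}(15*P + 19*Q, 73*P + 103*Q) = e_{113}(P,Q)^(15*103-19*73).
Hence e(P,Q) = e(P',Q')^{108} where 108 = 45^{-1} mod 113.
Miller loop for e_{113} over F_{108890038712677^4}: bits of 113 = 1110001; 6 double steps + 3 add steps, l/v at each.
e_{113}(P',Q') = 91708073040722 + 14851413031977*t + 79050613318231*t^2 + 72576507048296*t^3.
Thus e_{113}(P,Q) = 24776054504978 + 96209162291298*t + 50780850872593*t^2 + 72551954624033*t^3.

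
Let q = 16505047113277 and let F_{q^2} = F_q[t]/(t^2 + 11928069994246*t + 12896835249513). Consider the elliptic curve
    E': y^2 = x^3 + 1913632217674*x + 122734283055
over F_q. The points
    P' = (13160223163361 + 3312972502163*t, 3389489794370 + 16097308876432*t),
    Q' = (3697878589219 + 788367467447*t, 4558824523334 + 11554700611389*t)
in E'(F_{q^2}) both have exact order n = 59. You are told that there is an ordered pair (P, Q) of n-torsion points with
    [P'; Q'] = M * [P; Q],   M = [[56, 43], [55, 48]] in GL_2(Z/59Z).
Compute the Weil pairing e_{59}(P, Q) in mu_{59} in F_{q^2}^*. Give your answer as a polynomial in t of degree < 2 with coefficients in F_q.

1043579484652 + 9030472322035*t

e_{59}(aP+bQ,cP+dQ) = e_{59}(P,Q)^(ad-bc); with (a,b,c,d)=(56,43,55,48) this gives the det-59 law.
det(M) mod 59 = 28; its inverse in (Z/59)^* is 19 (check: 28*19 mod 59 = 1).
6-bit Miller (111011) on E'/F_{16505047113277} with a'=1913632217674, b'=122734283055: accumulate tangent/chord ratios at Q'+S and P'+S'.
Result: e(P',Q') = 3175960863047 + 8041420712019*t.
Hence e(P,Q) = 1043579484652 + 9030472322035*t in F_{16505047113277^2}^*.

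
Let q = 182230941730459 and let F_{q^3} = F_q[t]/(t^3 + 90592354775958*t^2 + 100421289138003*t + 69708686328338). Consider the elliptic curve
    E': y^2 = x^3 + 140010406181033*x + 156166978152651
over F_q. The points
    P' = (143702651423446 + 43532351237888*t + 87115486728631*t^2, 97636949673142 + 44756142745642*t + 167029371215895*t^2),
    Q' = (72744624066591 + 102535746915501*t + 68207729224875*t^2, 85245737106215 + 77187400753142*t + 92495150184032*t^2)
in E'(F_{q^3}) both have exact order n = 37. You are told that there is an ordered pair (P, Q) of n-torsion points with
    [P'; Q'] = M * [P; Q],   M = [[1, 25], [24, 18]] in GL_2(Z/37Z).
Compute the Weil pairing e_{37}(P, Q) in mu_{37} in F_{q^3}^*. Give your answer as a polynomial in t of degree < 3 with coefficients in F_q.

15118043268732 + 156157957234021*t + 100028652653452*t^2

e_{37} is bilinear + alternating on E[37], so e_{37}(1*P + 25*Q, 24*P + 18*Q) = e_{37}(P,Q)^(1*18-25*24).
det(M) mod 37 = 10; its inverse in (Z/37)^* is 26 (check: 10*26 mod 37 = 1).
Build f_{37,P'} and f_{37,Q'} via the 6-bit ladder of 37=100101_2; evaluate at shifted divisors; quotient in F_{182230941730459^3}.
So e_{37}(P',Q') = 86269877651189 + 123805195447970*t + 42907416325165*t^2.
Raise to 26: e(P,Q) = 15118043268732 + 156157957234021*t + 100028652653452*t^2 in mu_{37}.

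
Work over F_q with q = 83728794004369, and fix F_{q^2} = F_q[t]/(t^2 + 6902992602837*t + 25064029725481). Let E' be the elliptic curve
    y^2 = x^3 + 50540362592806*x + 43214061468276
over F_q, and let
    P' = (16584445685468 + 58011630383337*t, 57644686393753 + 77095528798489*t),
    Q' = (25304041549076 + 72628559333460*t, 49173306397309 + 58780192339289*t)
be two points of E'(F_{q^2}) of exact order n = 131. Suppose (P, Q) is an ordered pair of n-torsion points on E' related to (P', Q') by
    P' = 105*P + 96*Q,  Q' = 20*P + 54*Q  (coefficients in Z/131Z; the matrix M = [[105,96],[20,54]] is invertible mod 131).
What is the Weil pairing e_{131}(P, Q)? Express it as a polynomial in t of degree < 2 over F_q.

78155286308024 + 14314135338817*t

e_{131}(aP+bQ,cP+dQ) = e_{131}(P,Q)^(ad-bc); with (a,b,c,d)=(105,96,20,54) this gives the det-131 law.
det M = 105*54 - 96*20 = 3750 = 82 (mod 131); 82^{-1} = 8 (mod 131).
8-bit Miller (10000011) on E'/F_{83728794004369} with a'=50540362592806, b'=43214061468276: accumulate tangent/chord ratios at Q'+S and P'+S'.
e_{131}(P',Q') = 38636567030308 + 28467842556142*t.
(38636567030308 + 28467842556142*t)^{8} mod (83728794004369,f) = 78155286308024 + 14314135338817*t.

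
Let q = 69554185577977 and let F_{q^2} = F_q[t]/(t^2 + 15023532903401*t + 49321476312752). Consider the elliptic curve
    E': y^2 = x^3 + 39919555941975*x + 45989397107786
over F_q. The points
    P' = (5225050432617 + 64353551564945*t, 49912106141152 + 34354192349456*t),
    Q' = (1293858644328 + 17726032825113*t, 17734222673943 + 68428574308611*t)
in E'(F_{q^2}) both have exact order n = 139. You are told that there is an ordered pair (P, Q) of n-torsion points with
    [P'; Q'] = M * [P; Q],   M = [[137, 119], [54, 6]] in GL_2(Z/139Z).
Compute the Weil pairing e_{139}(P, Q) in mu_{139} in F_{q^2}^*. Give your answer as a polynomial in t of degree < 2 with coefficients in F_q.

56609442800947 + 18444161695007*t

The 139-Weil pairing on E[139] over F_{69554185577977} is alternating-bilinear: e_{139}(P',Q') = e_{139}(P,Q)^det(M).
137*6 - 119*54 = -5604; reduced mod 139: det = 95, inverse 60.
Miller loop for e_{139} over F_{69554185577977^2}: bits of 139 = 10001011; 7 double steps + 3 add steps, l/v at each.
The quotient is 57278230817631 + 24648031306146*t.
(57278230817631 + 24648031306146*t)^{60} mod (69554185577977,f) = 56609442800947 + 18444161695007*t.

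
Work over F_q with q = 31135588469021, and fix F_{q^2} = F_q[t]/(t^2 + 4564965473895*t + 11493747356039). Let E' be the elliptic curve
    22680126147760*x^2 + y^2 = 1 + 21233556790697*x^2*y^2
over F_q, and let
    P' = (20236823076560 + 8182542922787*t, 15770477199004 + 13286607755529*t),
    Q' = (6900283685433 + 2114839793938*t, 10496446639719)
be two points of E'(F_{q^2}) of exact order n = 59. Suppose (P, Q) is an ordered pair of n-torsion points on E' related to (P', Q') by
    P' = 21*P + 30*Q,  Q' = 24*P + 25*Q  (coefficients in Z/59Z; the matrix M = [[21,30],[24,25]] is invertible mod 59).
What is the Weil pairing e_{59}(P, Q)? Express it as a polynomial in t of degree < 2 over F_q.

Alternating bilinearity on E[59] (values in mu_{59} in F_{31135588469021^2}) gives e(P',Q') = e(P,Q)^det(M).
det(M) mod 59 = 41; its inverse in (Z/59)^* is 36 (check: 41*36 mod 59 = 1).
Edwards a_E,d_E -> Montgomery A=7035741482133,B=4122056341344 -> Weierstrass 1213072302566,12862614908924 via alpha=22886741390920,beta=8145539456521.
Double-and-add over 111011: 6-1 doublings, 5-1 additions; each step l_{T,T}/v_{2T} or l_{T,P'}/v at Q'+S for random S.
f_P(D_Q)/f_Q(D_P) = 7112274151754 + 14065770439751*t.
Raise to 36: e(P,Q) = 28268299310217 + 26538310916259*t in mu_{59}.

28268299310217 + 26538310916259*t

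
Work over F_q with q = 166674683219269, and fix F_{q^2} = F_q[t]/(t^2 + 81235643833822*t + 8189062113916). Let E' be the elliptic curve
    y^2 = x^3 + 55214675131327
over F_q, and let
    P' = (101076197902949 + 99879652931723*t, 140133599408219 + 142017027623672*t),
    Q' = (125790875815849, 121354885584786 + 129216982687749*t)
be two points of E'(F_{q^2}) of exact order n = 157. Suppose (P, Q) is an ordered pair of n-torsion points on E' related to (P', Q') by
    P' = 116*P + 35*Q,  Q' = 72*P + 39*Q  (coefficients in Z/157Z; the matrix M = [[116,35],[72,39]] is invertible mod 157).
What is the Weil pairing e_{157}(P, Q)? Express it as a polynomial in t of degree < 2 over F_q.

The 157-Weil pairing on E[157] over F_{166674683219269} is alternating-bilinear: e_{157}(P',Q') = e_{157}(P,Q)^det(M).
So e_{157}(P,Q) = e_{157}(P',Q')^{140}, since 120*140 = 1 mod 157.
8-bit Miller (10011101) on E'/F_{166674683219269} with a'=0, b'=55214675131327: accumulate tangent/chord ratios at Q'+S and P'+S'.
f_P(D_Q)/f_Q(D_P) = 46592581082714 + 129578877568957*t.
Raise to 140: e(P,Q) = 110418043141908 + 53709621050632*t in mu_{157}.

110418043141908 + 53709621050632*t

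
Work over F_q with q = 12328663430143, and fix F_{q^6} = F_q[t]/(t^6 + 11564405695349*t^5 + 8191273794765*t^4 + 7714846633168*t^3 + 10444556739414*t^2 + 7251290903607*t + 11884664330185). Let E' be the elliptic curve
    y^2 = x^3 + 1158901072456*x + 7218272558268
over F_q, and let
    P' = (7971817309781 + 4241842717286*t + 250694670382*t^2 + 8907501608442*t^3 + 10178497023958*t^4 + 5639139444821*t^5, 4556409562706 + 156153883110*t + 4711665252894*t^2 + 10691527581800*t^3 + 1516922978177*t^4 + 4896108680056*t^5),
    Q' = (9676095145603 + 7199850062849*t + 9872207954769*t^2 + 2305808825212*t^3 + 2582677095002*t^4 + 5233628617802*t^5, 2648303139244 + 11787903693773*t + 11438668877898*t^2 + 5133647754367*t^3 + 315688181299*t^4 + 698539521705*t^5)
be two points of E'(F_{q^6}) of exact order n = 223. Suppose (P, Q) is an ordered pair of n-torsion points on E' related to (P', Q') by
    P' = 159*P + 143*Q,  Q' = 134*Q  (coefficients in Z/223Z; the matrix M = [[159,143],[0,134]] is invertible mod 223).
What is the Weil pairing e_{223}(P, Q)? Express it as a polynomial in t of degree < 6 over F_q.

7954428941147 + 10565338558581*t + 186606390144*t^2 + 10268827569003*t^3 + 9375310960212*t^4 + 11644331866028*t^5

Under M = [[159,143],[0,134]] in GL_2(Z/223), e_{223}(P',Q') = e_{223}(P,Q)^(159*134-143*0 mod 223).
Hence e(P,Q) = e(P',Q')^{94} where 94 = 121^{-1} mod 223.
Miller loop for e_{223} over F_{12328663430143^6}: bits of 223 = 11011111; 7 double steps + 6 add steps, l/v at each.
Result: e(P',Q') = 11597011355796 + 8180192639845*t + 8608010706360*t^2 + 7553026788502*t^3 + 12320041944249*t^4 + 1128863526463*t^5.
Hence e(P,Q) = 7954428941147 + 10565338558581*t + 186606390144*t^2 + 10268827569003*t^3 + 9375310960212*t^4 + 11644331866028*t^5 in F_{12328663430143^6}^*.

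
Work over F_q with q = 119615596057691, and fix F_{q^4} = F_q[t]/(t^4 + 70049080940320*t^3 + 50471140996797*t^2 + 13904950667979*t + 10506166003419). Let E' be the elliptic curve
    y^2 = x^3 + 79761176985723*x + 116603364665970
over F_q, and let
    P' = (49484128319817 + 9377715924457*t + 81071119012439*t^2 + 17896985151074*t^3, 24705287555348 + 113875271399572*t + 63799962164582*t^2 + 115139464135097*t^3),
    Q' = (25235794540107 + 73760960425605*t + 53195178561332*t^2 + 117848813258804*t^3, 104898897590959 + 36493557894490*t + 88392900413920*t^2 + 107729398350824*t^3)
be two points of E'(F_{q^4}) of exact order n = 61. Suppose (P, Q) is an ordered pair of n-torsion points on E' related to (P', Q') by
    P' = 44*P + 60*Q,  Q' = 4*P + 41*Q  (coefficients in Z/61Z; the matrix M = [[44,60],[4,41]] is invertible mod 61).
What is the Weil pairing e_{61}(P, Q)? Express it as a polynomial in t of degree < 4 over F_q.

Under M = [[44,60],[4,41]] in GL_2(Z/61), e_{61}(P',Q') = e_{61}(P,Q)^(44*41-60*4 mod 61).
det M = 44*41 - 60*4 = 1564 = 39 (mod 61); 39^{-1} = 36 (mod 61).
Miller loop for e_{61} over F_{119615596057691^4}: bits of 61 = 111101; 5 double steps + 4 add steps, l/v at each.
So e_{61}(P',Q') = 16818085093980 + 137533052727*t + 26999686774993*t^2 + 16249906164985*t^3.
Hence e(P,Q) = 104528120948116 + 87114770342261*t + 112335555770708*t^2 + 107791753019230*t^3 in F_{119615596057691^4}^*.

104528120948116 + 87114770342261*t + 112335555770708*t^2 + 107791753019230*t^3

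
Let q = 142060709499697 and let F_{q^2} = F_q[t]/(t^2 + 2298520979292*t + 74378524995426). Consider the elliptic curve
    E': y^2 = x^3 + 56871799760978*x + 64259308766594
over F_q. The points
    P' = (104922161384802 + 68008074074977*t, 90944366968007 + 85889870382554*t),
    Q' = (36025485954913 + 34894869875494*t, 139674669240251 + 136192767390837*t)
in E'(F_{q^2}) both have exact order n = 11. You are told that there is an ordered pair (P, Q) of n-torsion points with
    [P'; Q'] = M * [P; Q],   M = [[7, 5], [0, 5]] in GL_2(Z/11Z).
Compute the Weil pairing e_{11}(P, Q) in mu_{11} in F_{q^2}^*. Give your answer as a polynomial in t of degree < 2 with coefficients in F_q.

e_{11} is bilinear + alternating on E[11], so e_{11}(7*P + 5*Q, 5*Q) = e_{11}(P,Q)^(7*5-5*0).
So e_{11}(P,Q) = e_{11}(P',Q')^{6}, since 2*6 = 1 mod 11.
Miller loop for e_{11} over F_{142060709499697^2}: bits of 11 = 1011; 3 double steps + 2 add steps, l/v at each.
e_{11}(P',Q') = 76280154738513 + 16628861197649*t.
Raise to 6: e(P,Q) = 85123407995792 + 103269787929863*t in mu_{11}.

85123407995792 + 103269787929863*t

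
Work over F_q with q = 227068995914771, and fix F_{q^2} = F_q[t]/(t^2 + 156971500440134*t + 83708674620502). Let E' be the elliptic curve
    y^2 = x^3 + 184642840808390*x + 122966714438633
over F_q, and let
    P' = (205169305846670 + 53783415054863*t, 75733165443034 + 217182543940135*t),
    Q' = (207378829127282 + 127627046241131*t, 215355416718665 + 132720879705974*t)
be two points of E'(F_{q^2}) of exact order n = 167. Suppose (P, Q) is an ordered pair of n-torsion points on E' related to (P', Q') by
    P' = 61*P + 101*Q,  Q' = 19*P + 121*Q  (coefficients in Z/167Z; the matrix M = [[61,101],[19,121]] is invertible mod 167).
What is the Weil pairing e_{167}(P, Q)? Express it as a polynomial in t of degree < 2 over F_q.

Under M = [[61,101],[19,121]] in GL_2(Z/167), e_{167}(P',Q') = e_{167}(P,Q)^(61*121-101*19 mod 167).
61*121 - 101*19 = 5462; reduced mod 167: det = 118, inverse 92.
Double-and-add over 10100111: 8-1 doublings, 5-1 additions; each step l_{T,T}/v_{2T} or l_{T,P'}/v at Q'+S for random S.
Result: e(P',Q') = 66906542302857 + 133458908795429*t.
Raise to 92: e(P,Q) = 171398460554555 + 143915067396326*t in mu_{167}.

171398460554555 + 143915067396326*t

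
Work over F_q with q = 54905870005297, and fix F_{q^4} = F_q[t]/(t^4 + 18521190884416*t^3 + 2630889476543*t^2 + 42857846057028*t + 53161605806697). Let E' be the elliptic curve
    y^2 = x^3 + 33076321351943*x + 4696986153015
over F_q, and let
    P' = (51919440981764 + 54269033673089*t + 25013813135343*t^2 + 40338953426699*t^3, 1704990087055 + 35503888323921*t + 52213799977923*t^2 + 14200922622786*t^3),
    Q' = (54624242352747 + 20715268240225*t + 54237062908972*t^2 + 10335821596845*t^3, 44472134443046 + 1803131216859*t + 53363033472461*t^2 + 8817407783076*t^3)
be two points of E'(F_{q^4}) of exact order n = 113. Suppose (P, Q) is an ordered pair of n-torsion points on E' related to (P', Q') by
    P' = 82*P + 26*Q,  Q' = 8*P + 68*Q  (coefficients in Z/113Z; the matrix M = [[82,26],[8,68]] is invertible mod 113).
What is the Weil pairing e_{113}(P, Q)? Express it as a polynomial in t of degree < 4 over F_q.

e_{113}(aP+bQ,cP+dQ) = e_{113}(P,Q)^(ad-bc); with (a,b,c,d)=(82,26,8,68) this gives the det-113 law.
det(M) mod 113 = 57; its inverse in (Z/113)^* is 2 (check: 57*2 mod 113 = 1).
n = 113 = (1110001)_2 (7 bits, wt 4); accumulate f_{113,P'}(Q'+S)/f_{113,P'}(S) along the 6-step ladder.
Miller gives e_{113}(P',Q') = 21586735657170 + 21713083071394*t + 29665240805565*t^2 + 1224961693934*t^3 in F_{54905870005297^4}.
Hence e(P,Q) = 3267735903659 + 27597690190834*t + 4681443770350*t^2 + 50518048896811*t^3 in F_{54905870005297^4}^*.

3267735903659 + 27597690190834*t + 4681443770350*t^2 + 50518048896811*t^3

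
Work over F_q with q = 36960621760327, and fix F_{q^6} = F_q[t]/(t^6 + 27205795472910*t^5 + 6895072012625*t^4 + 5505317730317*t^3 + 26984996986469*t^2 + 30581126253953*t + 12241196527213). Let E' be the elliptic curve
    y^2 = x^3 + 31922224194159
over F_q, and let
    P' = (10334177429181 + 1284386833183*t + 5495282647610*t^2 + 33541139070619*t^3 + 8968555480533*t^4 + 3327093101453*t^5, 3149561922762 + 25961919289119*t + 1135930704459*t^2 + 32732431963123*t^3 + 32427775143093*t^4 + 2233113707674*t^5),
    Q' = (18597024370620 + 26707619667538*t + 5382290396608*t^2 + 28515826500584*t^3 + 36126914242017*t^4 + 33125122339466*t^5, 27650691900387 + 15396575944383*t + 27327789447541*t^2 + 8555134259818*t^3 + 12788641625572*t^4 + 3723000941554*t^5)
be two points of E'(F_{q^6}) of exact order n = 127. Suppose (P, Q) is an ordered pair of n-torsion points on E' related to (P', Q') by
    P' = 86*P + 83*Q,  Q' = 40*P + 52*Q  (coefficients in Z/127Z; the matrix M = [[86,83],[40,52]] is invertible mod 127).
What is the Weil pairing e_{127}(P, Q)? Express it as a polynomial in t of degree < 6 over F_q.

e_{127} is bilinear + alternating on E[127], so e_{127}(86*P + 83*Q, 40*P + 52*Q) = e_{127}(P,Q)^(86*52-83*40).
So e_{127}(P,Q) = e_{127}(P',Q')^{113}, since 9*113 = 1 mod 127.
n = 127 = (1111111)_2 (7 bits, wt 7); accumulate f_{127,P'}(Q'+S)/f_{127,P'}(S) along the 6-step ladder.
Result: e(P',Q') = 6731381951501 + 10903808559866*t + 15070287846645*t^2 + 2974650922988*t^3 + 21013150134715*t^4 + 5202659244126*t^5.
e_{127}(P,Q) = (6731381951501 + 10903808559866*t + 15070287846645*t^2 + 2974650922988*t^3 + 21013150134715*t^4 + 5202659244126*t^5)^{113} = 13249585082090 + 19652191390214*t + 32953797924951*t^2 + 13249373333287*t^3 + 26430932402820*t^4 + 20377519915153*t^5.

13249585082090 + 19652191390214*t + 32953797924951*t^2 + 13249373333287*t^3 + 26430932402820*t^4 + 20377519915153*t^5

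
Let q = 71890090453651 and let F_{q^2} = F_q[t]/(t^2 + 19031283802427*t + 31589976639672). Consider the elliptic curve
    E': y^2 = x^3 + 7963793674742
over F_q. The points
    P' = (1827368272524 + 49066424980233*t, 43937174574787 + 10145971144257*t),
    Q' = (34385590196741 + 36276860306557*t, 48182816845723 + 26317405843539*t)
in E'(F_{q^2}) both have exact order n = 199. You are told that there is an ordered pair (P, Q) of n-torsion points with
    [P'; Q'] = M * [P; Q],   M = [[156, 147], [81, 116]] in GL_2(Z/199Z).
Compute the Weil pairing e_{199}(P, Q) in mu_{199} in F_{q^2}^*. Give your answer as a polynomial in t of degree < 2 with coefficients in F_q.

41290594478120 + 27462640900687*t

Alternating bilinearity on E[199] (values in mu_{199} in F_{71890090453651^2}) gives e(P',Q') = e(P,Q)^det(M).
Inverting 20 mod 199: 10. Thus e_{199}(P,Q) = e(P',Q')^{10}.
n = 199 = (11000111)_2 (8 bits, wt 5); accumulate f_{199,P'}(Q'+S)/f_{199,P'}(S) along the 7-step ladder.
e_{199}(P',Q') = 24775030494054 + 30511202237910*t.
Thus e_{199}(P,Q) = 41290594478120 + 27462640900687*t.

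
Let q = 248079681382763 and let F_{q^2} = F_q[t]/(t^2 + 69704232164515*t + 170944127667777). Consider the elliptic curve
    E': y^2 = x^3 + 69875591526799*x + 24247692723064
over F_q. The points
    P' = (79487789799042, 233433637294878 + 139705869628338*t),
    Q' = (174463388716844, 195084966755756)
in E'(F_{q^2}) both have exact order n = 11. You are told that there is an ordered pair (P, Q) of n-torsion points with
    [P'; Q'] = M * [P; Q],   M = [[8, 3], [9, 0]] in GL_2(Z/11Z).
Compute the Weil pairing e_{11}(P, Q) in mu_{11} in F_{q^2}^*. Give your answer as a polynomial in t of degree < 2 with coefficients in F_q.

Since e_{11}(P,P)=e_{11}(Q,Q)=1 and e_{11}(Q,P)=e_{11}(P,Q)^{-1}, expanding e_{11}(8*P + 3*Q,9*P) leaves e(P,Q)^det(M).
det M = 8*0 - 3*9 = -27 = 6 (mod 11); 6^{-1} = 2 (mod 11).
Double-and-add over 1011: 4-1 doublings, 3-1 additions; each step l_{T,T}/v_{2T} or l_{T,P'}/v at Q'+S for random S.
e_{11}(P',Q') = 142014010439770 + 45789333055756*t.
e_{11}(P,Q) = (142014010439770 + 45789333055756*t)^{2} = 142334130615744 + 341935775130*t.

142334130615744 + 341935775130*t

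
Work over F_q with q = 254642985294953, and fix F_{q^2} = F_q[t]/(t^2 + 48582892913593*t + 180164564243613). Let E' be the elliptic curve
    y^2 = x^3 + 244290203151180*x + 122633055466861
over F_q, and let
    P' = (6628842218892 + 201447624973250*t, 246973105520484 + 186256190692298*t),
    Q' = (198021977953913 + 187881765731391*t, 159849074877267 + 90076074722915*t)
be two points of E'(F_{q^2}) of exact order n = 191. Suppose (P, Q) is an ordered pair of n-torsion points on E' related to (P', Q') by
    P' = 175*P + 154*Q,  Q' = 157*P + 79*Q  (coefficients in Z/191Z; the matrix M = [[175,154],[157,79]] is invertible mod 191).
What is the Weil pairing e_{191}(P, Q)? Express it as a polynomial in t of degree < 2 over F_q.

Since e_{191}(P,P)=e_{191}(Q,Q)=1 and e_{191}(Q,P)=e_{191}(P,Q)^{-1}, expanding e_{191}(175*P + 154*Q,157*P + 79*Q) leaves e(P,Q)^det(M).
Hence e(P,Q) = e(P',Q')^{142} where 142 = 152^{-1} mod 191.
Run Miller on y^2=x^3+244290203151180*x+122633055466861 over F_{254642985294953}: ladder 10111111 (8 bits); e = f_P(D_Q)/f_Q(D_P).
Result: e(P',Q') = 228464439965302 + 137537661797274*t.
(228464439965302 + 137537661797274*t)^{142} mod (254642985294953,f) = 183295111065045 + 162915579194209*t.

183295111065045 + 162915579194209*t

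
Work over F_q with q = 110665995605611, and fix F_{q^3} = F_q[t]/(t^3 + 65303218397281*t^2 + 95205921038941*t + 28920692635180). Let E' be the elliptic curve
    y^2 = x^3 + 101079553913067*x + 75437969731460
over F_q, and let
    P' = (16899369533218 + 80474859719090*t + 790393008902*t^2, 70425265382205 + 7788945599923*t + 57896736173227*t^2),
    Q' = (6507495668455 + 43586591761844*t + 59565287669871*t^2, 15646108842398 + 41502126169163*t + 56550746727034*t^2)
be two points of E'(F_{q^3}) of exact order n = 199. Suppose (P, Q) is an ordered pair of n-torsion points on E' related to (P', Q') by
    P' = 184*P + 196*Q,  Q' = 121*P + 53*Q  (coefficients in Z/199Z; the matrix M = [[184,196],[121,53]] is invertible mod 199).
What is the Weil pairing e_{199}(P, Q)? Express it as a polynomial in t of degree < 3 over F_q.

38671092248308 + 88513128099760*t + 78284258779188*t^2

Since e_{199}(P,P)=e_{199}(Q,Q)=1 and e_{199}(Q,P)=e_{199}(P,Q)^{-1}, expanding e_{199}(184*P + 196*Q,121*P + 53*Q) leaves e(P,Q)^det(M).
Inverting 165 mod 199: 158. Thus e_{199}(P,Q) = e(P',Q')^{158}.
Build f_{199,P'} and f_{199,Q'} via the 8-bit ladder of 199=11000111_2; evaluate at shifted divisors; quotient in F_{110665995605611^3}.
Result: e(P',Q') = 1612796477623 + 18897078587575*t + 59020368044678*t^2.
Hence e(P,Q) = 38671092248308 + 88513128099760*t + 78284258779188*t^2 in F_{110665995605611^3}^*.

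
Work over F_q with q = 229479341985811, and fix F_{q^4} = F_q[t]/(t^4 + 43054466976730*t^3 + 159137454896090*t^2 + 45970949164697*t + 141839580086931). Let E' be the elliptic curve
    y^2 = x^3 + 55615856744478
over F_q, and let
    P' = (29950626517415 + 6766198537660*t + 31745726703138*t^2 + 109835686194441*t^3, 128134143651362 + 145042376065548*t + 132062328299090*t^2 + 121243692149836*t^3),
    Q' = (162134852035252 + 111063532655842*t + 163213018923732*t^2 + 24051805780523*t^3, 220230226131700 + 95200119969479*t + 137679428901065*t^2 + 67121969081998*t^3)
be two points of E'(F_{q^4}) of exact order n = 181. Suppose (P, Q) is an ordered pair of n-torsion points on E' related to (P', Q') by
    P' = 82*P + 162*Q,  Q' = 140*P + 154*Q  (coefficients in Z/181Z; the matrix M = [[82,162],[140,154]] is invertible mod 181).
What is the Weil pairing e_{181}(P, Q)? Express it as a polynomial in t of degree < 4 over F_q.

83646363243397 + 88442557212317*t + 167219335676729*t^2 + 118407059788021*t^3

The 181-Weil pairing on E[181] over F_{229479341985811} is alternating-bilinear: e_{181}(P',Q') = e_{181}(P,Q)^det(M).
det M = 82*154 - 162*140 = -10052 = 84 (mod 181); 84^{-1} = 153 (mod 181).
8-bit Miller (10110101) on E'/F_{229479341985811} with a'=0, b'=55615856744478: accumulate tangent/chord ratios at Q'+S and P'+S'.
So e_{181}(P',Q') = 79830400465997 + 15229272373858*t + 193303083010937*t^2 + 128318615903017*t^3.
e_{181}(P,Q) = (79830400465997 + 15229272373858*t + 193303083010937*t^2 + 128318615903017*t^3)^{153} = 83646363243397 + 88442557212317*t + 167219335676729*t^2 + 118407059788021*t^3.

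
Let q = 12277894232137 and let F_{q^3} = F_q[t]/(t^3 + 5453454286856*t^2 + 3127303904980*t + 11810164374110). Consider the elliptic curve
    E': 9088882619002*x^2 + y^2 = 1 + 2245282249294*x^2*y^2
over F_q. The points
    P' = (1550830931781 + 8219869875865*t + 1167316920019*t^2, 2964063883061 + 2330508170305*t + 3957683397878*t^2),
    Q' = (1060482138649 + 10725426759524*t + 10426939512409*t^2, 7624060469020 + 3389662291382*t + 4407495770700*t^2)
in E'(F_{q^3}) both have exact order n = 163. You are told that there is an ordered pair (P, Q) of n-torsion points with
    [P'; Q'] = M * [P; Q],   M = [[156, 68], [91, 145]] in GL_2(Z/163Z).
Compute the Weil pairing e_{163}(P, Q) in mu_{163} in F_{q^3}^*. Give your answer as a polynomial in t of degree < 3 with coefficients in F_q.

The 163-Weil pairing on E[163] over F_{12277894232137} is alternating-bilinear: e_{163}(P',Q') = e_{163}(P,Q)^det(M).
Inverting 132 mod 163: 21. Thus e_{163}(P,Q) = e(P',Q')^{21}.
Edwards a_E,d_E -> Montgomery A=6222484685063,B=10558617257570 -> Weierstrass 4527932532434,1604496300796 via alpha=10074290299474,beta=1710900092427.
n = 163 = (10100011)_2 (8 bits, wt 4); accumulate f_{163,P'}(Q'+S)/f_{163,P'}(S) along the 7-step ladder.
f_P(D_Q)/f_Q(D_P) = 6150267007259 + 7293120650830*t + 12141491905247*t^2.
e_{163}(P,Q) = (6150267007259 + 7293120650830*t + 12141491905247*t^2)^{21} = 405829539234 + 4345610704746*t + 846668600608*t^2.

405829539234 + 4345610704746*t + 846668600608*t^2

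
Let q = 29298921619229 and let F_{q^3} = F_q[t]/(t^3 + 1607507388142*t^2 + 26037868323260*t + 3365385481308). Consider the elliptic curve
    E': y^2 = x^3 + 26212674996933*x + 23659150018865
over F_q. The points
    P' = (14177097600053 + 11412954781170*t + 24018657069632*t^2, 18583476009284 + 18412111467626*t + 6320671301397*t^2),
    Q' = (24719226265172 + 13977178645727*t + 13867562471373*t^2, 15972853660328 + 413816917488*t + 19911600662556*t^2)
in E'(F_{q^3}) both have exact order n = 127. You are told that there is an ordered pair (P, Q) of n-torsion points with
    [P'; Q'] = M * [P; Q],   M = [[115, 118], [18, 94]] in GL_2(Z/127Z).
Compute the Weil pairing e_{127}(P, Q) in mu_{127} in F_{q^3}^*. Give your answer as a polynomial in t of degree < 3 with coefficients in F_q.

20099208422012 + 4007488120301*t + 27632121686695*t^2

Under M = [[115,118],[18,94]] in GL_2(Z/127), e_{127}(P',Q') = e_{127}(P,Q)^(115*94-118*18 mod 127).
Inverting 50 mod 127: 94. Thus e_{127}(P,Q) = e(P',Q')^{94}.
Double-and-add over 1111111: 7-1 doublings, 7-1 additions; each step l_{T,T}/v_{2T} or l_{T,P'}/v at Q'+S for random S.
Miller gives e_{127}(P',Q') = 26655665642819 + 8575528472206*t + 6428867326765*t^2 in F_{29298921619229^3}.
Finally e_{127}(P,Q) = 20099208422012 + 4007488120301*t + 27632121686695*t^2.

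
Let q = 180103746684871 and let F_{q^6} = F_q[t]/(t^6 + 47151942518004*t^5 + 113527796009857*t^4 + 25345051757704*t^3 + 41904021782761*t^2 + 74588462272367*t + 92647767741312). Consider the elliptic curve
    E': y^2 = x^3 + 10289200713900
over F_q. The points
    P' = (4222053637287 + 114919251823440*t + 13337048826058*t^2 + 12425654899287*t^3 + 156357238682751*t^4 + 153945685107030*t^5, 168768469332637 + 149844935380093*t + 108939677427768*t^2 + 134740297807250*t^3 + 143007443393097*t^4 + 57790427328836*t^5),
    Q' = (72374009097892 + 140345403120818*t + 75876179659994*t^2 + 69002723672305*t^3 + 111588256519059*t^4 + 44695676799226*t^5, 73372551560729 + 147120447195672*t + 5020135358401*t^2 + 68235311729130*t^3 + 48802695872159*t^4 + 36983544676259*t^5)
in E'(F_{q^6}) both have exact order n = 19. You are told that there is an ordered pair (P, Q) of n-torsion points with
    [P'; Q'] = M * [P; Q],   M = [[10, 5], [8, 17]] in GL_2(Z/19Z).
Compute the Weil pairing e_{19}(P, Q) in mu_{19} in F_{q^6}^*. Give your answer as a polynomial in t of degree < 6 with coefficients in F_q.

93448724711586 + 103914669639463*t + 82662294955271*t^2 + 84851454280229*t^3 + 164016335895423*t^4 + 28189882793873*t^5

e_{19} is bilinear + alternating on E[19], so e_{19}(10*P + 5*Q, 8*P + 17*Q) = e_{19}(P,Q)^(10*17-5*8).
det M = 10*17 - 5*8 = 130 = 16 (mod 19); 16^{-1} = 6 (mod 19).
Miller loop for e_{19} over F_{180103746684871^6}: bits of 19 = 10011; 4 double steps + 2 add steps, l/v at each.
f_P(D_Q)/f_Q(D_P) = 99814419638832 + 79924731772969*t + 7709791814688*t^2 + 46610675026599*t^3 + 142197612453418*t^4 + 30360786197862*t^5.
Thus e_{19}(P,Q) = 93448724711586 + 103914669639463*t + 82662294955271*t^2 + 84851454280229*t^3 + 164016335895423*t^4 + 28189882793873*t^5.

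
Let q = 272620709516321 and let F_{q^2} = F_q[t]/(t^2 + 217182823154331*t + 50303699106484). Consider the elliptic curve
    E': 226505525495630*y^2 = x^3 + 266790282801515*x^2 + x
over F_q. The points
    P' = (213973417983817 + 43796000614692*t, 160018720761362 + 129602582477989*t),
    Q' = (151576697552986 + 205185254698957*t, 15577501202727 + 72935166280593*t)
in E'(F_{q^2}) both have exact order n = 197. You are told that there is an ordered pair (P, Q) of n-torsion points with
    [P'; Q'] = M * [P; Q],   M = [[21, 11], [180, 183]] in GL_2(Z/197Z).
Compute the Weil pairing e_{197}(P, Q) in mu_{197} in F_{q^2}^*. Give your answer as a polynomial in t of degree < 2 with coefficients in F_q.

85344980453077 + 128211605701623*t

Since e_{197}(P,P)=e_{197}(Q,Q)=1 and e_{197}(Q,P)=e_{197}(P,Q)^{-1}, expanding e_{197}(21*P + 11*Q,180*P + 183*Q) leaves e(P,Q)^det(M).
det M = 21*183 - 11*180 = 1863 = 90 (mod 197); 90^{-1} = 81 (mod 197).
Set x_W=103820510556379*u+95321054398121, y_W=103820510556379*v; then E': y_W^2=x_W^3+217841523532589*x_W+40691331730256.
Run Miller on y^2=x^3+217841523532589*x+40691331730256 over F_{272620709516321}: ladder 11000101 (8 bits); e = f_P(D_Q)/f_Q(D_P).
The quotient is 126685799913846 + 243146359522672*t.
(126685799913846 + 243146359522672*t)^{81} mod (272620709516321,f) = 85344980453077 + 128211605701623*t.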